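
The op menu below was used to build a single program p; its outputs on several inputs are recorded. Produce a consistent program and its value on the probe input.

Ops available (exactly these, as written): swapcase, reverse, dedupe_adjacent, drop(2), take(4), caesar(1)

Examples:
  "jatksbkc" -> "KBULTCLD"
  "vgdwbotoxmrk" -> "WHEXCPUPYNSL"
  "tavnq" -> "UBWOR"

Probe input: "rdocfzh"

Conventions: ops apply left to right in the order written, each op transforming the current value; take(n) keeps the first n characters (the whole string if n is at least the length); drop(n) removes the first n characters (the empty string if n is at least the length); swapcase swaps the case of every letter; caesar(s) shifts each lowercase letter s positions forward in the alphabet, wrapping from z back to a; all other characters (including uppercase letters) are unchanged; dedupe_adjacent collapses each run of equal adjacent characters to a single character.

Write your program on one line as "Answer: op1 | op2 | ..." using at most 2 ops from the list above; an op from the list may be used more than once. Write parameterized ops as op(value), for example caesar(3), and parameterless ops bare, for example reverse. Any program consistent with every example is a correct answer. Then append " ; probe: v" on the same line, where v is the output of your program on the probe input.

caesar(1) | swapcase ; probe: "SEPDGAI"

Check, running the answer program on each example:
  "jatksbkc" -> "kbultcld" -> "KBULTCLD"
  "vgdwbotoxmrk" -> "whexcpupynsl" -> "WHEXCPUPYNSL"
  "tavnq" -> "ubwor" -> "UBWOR"
  probe: "rdocfzh" -> "sepdgai" -> "SEPDGAI"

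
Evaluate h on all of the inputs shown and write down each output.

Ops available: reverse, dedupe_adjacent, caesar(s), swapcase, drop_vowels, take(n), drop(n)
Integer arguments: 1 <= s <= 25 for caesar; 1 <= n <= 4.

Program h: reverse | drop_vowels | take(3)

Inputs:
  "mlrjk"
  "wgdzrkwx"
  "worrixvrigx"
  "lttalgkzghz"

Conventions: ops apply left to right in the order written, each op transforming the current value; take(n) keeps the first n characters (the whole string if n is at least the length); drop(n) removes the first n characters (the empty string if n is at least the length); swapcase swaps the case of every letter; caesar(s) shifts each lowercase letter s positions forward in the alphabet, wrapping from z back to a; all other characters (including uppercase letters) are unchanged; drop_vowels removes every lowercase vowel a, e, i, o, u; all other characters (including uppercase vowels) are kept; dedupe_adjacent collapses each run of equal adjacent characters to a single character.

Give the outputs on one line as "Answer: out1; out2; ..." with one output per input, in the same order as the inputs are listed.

"kjr"; "xwk"; "xgr"; "zhg"

Execution, op by op:
  "mlrjk" -> "kjrlm" -> "kjrlm" -> "kjr"
  "wgdzrkwx" -> "xwkrzdgw" -> "xwkrzdgw" -> "xwk"
  "worrixvrigx" -> "xgirvxirrow" -> "xgrvxrrw" -> "xgr"
  "lttalgkzghz" -> "zhgzkglattl" -> "zhgzkglttl" -> "zhg"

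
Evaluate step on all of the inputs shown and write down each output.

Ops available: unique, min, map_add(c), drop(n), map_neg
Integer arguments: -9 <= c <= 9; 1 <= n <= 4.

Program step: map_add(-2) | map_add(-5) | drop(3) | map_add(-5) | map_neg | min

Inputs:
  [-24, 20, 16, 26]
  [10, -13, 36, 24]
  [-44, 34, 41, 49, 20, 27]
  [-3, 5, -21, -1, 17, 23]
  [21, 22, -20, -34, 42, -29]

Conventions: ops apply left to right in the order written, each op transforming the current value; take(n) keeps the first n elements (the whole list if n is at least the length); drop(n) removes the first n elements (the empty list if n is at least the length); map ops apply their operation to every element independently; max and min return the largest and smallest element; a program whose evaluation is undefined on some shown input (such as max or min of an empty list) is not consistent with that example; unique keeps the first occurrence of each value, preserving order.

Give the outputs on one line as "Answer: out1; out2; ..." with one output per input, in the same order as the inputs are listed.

-14; -12; -37; -11; -30

Execution, op by op:
  [-24, 20, 16, 26] -> [-26, 18, 14, 24] -> [-31, 13, 9, 19] -> [19] -> [14] -> [-14] -> -14
  [10, -13, 36, 24] -> [8, -15, 34, 22] -> [3, -20, 29, 17] -> [17] -> [12] -> [-12] -> -12
  [-44, 34, 41, 49, 20, 27] -> [-46, 32, 39, 47, 18, 25] -> [-51, 27, 34, 42, 13, 20] -> [42, 13, 20] -> [37, 8, 15] -> [-37, -8, -15] -> -37
  [-3, 5, -21, -1, 17, 23] -> [-5, 3, -23, -3, 15, 21] -> [-10, -2, -28, -8, 10, 16] -> [-8, 10, 16] -> [-13, 5, 11] -> [13, -5, -11] -> -11
  [21, 22, -20, -34, 42, -29] -> [19, 20, -22, -36, 40, -31] -> [14, 15, -27, -41, 35, -36] -> [-41, 35, -36] -> [-46, 30, -41] -> [46, -30, 41] -> -30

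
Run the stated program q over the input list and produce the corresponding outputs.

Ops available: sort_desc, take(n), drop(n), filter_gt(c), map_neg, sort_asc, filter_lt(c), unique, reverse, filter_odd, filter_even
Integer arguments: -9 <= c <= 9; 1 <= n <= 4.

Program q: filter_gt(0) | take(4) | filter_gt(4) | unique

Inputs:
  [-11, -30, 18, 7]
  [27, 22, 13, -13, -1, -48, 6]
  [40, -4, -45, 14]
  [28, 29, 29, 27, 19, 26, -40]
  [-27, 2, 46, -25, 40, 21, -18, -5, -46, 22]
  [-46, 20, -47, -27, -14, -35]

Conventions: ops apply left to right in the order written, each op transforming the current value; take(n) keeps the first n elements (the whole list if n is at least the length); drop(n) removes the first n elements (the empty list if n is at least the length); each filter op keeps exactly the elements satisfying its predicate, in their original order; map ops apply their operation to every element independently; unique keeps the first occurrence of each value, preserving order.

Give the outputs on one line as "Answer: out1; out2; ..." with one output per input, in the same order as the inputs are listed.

Execution, op by op:
  [-11, -30, 18, 7] -> [18, 7] -> [18, 7] -> [18, 7] -> [18, 7]
  [27, 22, 13, -13, -1, -48, 6] -> [27, 22, 13, 6] -> [27, 22, 13, 6] -> [27, 22, 13, 6] -> [27, 22, 13, 6]
  [40, -4, -45, 14] -> [40, 14] -> [40, 14] -> [40, 14] -> [40, 14]
  [28, 29, 29, 27, 19, 26, -40] -> [28, 29, 29, 27, 19, 26] -> [28, 29, 29, 27] -> [28, 29, 29, 27] -> [28, 29, 27]
  [-27, 2, 46, -25, 40, 21, -18, -5, -46, 22] -> [2, 46, 40, 21, 22] -> [2, 46, 40, 21] -> [46, 40, 21] -> [46, 40, 21]
  [-46, 20, -47, -27, -14, -35] -> [20] -> [20] -> [20] -> [20]

[18, 7]; [27, 22, 13, 6]; [40, 14]; [28, 29, 27]; [46, 40, 21]; [20]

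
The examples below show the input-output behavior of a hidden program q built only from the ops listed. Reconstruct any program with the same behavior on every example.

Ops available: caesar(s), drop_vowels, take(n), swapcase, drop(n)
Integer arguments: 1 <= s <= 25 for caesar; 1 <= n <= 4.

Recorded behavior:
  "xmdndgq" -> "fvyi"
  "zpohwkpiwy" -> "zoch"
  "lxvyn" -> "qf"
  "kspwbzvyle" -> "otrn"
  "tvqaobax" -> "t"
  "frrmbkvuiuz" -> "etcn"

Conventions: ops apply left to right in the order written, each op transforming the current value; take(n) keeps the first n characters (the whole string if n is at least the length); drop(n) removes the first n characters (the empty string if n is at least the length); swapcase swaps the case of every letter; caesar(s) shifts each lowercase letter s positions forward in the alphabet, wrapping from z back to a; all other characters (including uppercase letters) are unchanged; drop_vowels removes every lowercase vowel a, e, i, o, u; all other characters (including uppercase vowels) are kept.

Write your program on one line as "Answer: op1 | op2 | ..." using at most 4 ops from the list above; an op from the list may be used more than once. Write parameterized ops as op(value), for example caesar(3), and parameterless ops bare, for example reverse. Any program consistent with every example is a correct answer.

drop(3) | take(4) | drop_vowels | caesar(18)

Check, running the answer program on each example:
  "xmdndgq" -> "ndgq" -> "ndgq" -> "ndgq" -> "fvyi"
  "zpohwkpiwy" -> "hwkpiwy" -> "hwkp" -> "hwkp" -> "zoch"
  "lxvyn" -> "yn" -> "yn" -> "yn" -> "qf"
  "kspwbzvyle" -> "wbzvyle" -> "wbzv" -> "wbzv" -> "otrn"
  "tvqaobax" -> "aobax" -> "aoba" -> "b" -> "t"
  "frrmbkvuiuz" -> "mbkvuiuz" -> "mbkv" -> "mbkv" -> "etcn"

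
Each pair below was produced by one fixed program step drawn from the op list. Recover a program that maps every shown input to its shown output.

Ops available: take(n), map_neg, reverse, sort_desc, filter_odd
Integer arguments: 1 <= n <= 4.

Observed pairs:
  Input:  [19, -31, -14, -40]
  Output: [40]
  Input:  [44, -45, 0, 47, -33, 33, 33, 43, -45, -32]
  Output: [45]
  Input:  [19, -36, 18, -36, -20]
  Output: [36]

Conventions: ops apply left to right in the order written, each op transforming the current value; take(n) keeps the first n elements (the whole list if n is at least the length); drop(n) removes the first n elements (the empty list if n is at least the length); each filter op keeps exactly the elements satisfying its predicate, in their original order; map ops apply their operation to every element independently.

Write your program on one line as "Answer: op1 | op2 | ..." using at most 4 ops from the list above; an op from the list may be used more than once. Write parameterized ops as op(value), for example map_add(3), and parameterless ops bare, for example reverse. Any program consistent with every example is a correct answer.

sort_desc | reverse | map_neg | take(1)

Check, running the answer program on each example:
  [19, -31, -14, -40] -> [19, -14, -31, -40] -> [-40, -31, -14, 19] -> [40, 31, 14, -19] -> [40]
  [44, -45, 0, 47, -33, 33, 33, 43, -45, -32] -> [47, 44, 43, 33, 33, 0, -32, -33, -45, -45] -> [-45, -45, -33, -32, 0, 33, 33, 43, 44, 47] -> [45, 45, 33, 32, 0, -33, -33, -43, -44, -47] -> [45]
  [19, -36, 18, -36, -20] -> [19, 18, -20, -36, -36] -> [-36, -36, -20, 18, 19] -> [36, 36, 20, -18, -19] -> [36]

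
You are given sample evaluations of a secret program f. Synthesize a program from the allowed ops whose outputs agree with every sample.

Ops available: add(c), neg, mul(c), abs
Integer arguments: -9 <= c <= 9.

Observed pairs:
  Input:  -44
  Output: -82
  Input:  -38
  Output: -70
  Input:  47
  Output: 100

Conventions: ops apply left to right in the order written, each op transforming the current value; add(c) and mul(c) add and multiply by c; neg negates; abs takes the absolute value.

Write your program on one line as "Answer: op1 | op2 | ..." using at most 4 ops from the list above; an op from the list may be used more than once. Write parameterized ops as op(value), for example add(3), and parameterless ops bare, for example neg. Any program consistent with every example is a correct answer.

mul(2) | neg | add(-6) | neg

Check, running the answer program on each example:
  -44 -> -88 -> 88 -> 82 -> -82
  -38 -> -76 -> 76 -> 70 -> -70
  47 -> 94 -> -94 -> -100 -> 100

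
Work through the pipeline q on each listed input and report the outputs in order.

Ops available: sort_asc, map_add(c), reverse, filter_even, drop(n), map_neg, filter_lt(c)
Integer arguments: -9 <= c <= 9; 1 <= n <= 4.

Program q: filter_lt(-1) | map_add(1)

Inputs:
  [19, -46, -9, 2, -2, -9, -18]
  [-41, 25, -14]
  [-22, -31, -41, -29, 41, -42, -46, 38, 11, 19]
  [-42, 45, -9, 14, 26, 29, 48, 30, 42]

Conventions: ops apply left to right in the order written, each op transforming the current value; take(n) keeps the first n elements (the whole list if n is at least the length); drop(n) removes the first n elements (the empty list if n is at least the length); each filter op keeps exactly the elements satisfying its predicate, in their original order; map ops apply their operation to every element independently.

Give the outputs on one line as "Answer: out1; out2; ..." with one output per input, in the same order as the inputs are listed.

[-45, -8, -1, -8, -17]; [-40, -13]; [-21, -30, -40, -28, -41, -45]; [-41, -8]

Execution, op by op:
  [19, -46, -9, 2, -2, -9, -18] -> [-46, -9, -2, -9, -18] -> [-45, -8, -1, -8, -17]
  [-41, 25, -14] -> [-41, -14] -> [-40, -13]
  [-22, -31, -41, -29, 41, -42, -46, 38, 11, 19] -> [-22, -31, -41, -29, -42, -46] -> [-21, -30, -40, -28, -41, -45]
  [-42, 45, -9, 14, 26, 29, 48, 30, 42] -> [-42, -9] -> [-41, -8]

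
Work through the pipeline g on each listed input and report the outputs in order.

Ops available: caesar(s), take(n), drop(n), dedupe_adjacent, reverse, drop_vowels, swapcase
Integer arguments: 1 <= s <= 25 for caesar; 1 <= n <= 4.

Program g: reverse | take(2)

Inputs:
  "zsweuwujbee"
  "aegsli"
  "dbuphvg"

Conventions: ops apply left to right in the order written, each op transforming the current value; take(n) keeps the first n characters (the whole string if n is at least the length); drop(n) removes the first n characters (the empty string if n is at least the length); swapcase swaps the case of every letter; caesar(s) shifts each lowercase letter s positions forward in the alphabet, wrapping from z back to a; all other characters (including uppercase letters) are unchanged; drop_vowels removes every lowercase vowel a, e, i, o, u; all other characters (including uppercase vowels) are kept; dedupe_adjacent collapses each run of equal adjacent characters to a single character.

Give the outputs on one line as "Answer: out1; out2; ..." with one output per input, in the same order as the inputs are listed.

Execution, op by op:
  "zsweuwujbee" -> "eebjuwuewsz" -> "ee"
  "aegsli" -> "ilsgea" -> "il"
  "dbuphvg" -> "gvhpubd" -> "gv"

"ee"; "il"; "gv"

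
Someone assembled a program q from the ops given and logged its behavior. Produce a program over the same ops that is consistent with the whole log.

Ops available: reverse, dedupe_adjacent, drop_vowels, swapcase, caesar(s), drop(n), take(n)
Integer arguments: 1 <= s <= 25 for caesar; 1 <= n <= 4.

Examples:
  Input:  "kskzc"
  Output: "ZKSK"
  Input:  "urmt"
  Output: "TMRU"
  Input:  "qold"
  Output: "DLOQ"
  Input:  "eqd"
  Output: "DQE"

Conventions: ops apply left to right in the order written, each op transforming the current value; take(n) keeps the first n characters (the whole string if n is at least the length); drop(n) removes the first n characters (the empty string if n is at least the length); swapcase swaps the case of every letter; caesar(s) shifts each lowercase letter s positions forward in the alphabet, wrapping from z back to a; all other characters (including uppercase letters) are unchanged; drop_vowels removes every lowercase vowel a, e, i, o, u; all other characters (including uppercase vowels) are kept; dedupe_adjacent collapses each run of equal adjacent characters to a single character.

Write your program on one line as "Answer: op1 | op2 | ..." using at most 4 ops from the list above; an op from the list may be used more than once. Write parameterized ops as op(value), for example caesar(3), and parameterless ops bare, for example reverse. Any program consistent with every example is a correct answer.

take(4) | reverse | swapcase

Check, running the answer program on each example:
  "kskzc" -> "kskz" -> "zksk" -> "ZKSK"
  "urmt" -> "urmt" -> "tmru" -> "TMRU"
  "qold" -> "qold" -> "dloq" -> "DLOQ"
  "eqd" -> "eqd" -> "dqe" -> "DQE"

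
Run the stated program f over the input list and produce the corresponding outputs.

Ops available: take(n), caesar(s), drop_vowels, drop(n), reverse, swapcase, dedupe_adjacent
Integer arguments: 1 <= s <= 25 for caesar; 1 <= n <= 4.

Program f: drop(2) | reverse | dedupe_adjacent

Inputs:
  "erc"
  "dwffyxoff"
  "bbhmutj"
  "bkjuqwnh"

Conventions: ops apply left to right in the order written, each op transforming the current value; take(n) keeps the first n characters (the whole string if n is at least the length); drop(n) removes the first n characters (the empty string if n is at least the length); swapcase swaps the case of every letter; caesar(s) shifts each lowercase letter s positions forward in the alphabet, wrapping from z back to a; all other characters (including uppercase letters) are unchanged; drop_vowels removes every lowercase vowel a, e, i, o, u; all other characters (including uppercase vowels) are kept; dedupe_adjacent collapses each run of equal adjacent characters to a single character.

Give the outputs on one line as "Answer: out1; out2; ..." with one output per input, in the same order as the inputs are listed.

Execution, op by op:
  "erc" -> "c" -> "c" -> "c"
  "dwffyxoff" -> "ffyxoff" -> "ffoxyff" -> "foxyf"
  "bbhmutj" -> "hmutj" -> "jtumh" -> "jtumh"
  "bkjuqwnh" -> "juqwnh" -> "hnwquj" -> "hnwquj"

"c"; "foxyf"; "jtumh"; "hnwquj"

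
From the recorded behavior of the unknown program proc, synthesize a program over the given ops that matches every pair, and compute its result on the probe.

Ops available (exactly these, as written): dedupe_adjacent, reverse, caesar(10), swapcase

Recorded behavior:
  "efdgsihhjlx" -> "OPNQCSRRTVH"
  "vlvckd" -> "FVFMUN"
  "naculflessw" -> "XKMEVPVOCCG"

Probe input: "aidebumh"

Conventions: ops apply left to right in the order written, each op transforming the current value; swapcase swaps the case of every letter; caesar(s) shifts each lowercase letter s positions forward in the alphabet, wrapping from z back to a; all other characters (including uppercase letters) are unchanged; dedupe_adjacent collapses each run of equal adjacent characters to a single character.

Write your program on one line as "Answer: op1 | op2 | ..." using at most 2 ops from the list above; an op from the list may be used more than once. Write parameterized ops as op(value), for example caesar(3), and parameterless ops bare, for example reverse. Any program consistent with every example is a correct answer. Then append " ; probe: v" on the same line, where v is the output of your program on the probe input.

caesar(10) | swapcase ; probe: "KSNOLEWR"

Check, running the answer program on each example:
  "efdgsihhjlx" -> "opnqcsrrtvh" -> "OPNQCSRRTVH"
  "vlvckd" -> "fvfmun" -> "FVFMUN"
  "naculflessw" -> "xkmevpvoccg" -> "XKMEVPVOCCG"
  probe: "aidebumh" -> "ksnolewr" -> "KSNOLEWR"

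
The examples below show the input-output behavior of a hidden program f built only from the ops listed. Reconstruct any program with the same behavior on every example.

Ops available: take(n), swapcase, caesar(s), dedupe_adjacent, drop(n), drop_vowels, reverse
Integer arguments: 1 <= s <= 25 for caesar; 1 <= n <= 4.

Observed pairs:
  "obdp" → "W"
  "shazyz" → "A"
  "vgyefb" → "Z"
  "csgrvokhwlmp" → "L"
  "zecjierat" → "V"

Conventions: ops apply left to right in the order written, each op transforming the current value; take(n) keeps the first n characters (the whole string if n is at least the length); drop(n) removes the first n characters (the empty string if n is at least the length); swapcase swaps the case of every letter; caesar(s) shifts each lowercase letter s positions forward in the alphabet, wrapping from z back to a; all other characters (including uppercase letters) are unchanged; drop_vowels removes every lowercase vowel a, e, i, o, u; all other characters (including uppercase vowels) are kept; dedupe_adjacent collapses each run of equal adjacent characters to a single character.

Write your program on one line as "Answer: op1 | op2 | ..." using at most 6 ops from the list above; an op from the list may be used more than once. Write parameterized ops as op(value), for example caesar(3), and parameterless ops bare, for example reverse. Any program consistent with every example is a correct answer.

drop_vowels | take(2) | caesar(19) | swapcase | drop(1)

Check, running the answer program on each example:
  "obdp" -> "bdp" -> "bd" -> "uw" -> "UW" -> "W"
  "shazyz" -> "shzyz" -> "sh" -> "la" -> "LA" -> "A"
  "vgyefb" -> "vgyfb" -> "vg" -> "oz" -> "OZ" -> "Z"
  "csgrvokhwlmp" -> "csgrvkhwlmp" -> "cs" -> "vl" -> "VL" -> "L"
  "zecjierat" -> "zcjrt" -> "zc" -> "sv" -> "SV" -> "V"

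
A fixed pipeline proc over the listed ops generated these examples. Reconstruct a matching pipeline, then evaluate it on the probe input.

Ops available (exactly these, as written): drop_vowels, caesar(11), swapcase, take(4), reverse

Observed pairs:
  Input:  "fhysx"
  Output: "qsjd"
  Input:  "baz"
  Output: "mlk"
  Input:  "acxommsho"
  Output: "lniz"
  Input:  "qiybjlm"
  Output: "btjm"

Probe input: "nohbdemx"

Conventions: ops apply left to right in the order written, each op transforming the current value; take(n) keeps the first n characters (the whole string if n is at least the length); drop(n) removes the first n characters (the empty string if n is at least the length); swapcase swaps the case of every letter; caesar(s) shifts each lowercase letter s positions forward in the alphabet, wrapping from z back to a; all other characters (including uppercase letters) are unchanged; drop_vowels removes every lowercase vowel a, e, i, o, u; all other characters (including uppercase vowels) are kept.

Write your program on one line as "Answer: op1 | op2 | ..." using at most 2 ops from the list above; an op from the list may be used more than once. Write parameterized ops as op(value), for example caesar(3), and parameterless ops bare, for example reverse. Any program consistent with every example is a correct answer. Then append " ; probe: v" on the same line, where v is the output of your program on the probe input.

take(4) | caesar(11) ; probe: "yzsm"

Check, running the answer program on each example:
  "fhysx" -> "fhys" -> "qsjd"
  "baz" -> "baz" -> "mlk"
  "acxommsho" -> "acxo" -> "lniz"
  "qiybjlm" -> "qiyb" -> "btjm"
  probe: "nohbdemx" -> "nohb" -> "yzsm"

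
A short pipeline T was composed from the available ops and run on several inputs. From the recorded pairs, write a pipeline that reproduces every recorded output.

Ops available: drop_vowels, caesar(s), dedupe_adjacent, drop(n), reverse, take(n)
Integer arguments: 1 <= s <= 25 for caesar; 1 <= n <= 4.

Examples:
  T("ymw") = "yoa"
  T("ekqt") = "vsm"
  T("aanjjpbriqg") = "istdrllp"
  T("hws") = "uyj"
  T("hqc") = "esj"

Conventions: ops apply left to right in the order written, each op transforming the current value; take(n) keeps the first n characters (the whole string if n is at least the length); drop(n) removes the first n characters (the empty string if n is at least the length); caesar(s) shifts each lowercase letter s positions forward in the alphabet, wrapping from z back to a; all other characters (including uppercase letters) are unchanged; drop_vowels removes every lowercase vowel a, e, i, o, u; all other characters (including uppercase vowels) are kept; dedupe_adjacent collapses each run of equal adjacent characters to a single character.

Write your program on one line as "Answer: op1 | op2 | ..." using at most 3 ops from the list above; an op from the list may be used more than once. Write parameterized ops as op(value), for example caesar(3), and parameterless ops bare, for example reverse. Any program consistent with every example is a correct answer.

reverse | drop_vowels | caesar(2)

Check, running the answer program on each example:
  "ymw" -> "wmy" -> "wmy" -> "yoa"
  "ekqt" -> "tqke" -> "tqk" -> "vsm"
  "aanjjpbriqg" -> "gqirbpjjnaa" -> "gqrbpjjn" -> "istdrllp"
  "hws" -> "swh" -> "swh" -> "uyj"
  "hqc" -> "cqh" -> "cqh" -> "esj"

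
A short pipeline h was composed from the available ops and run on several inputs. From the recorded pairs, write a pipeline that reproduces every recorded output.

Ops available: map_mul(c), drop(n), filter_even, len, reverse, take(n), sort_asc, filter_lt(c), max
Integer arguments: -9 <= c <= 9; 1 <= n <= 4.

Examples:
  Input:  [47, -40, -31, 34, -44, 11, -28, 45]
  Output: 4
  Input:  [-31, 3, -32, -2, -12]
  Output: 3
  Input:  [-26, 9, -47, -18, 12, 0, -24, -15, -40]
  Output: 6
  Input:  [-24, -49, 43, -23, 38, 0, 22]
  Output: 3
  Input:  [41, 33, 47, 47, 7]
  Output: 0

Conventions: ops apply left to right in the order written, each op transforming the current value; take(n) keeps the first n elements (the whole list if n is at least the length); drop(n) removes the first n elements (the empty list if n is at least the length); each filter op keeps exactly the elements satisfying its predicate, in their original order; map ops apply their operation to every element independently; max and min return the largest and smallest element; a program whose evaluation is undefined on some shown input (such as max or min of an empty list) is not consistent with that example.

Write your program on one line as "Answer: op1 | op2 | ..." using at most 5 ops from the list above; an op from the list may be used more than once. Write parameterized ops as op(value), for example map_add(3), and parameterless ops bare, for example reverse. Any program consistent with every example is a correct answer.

filter_lt(7) | sort_asc | filter_lt(-2) | reverse | len

Check, running the answer program on each example:
  [47, -40, -31, 34, -44, 11, -28, 45] -> [-40, -31, -44, -28] -> [-44, -40, -31, -28] -> [-44, -40, -31, -28] -> [-28, -31, -40, -44] -> 4
  [-31, 3, -32, -2, -12] -> [-31, 3, -32, -2, -12] -> [-32, -31, -12, -2, 3] -> [-32, -31, -12] -> [-12, -31, -32] -> 3
  [-26, 9, -47, -18, 12, 0, -24, -15, -40] -> [-26, -47, -18, 0, -24, -15, -40] -> [-47, -40, -26, -24, -18, -15, 0] -> [-47, -40, -26, -24, -18, -15] -> [-15, -18, -24, -26, -40, -47] -> 6
  [-24, -49, 43, -23, 38, 0, 22] -> [-24, -49, -23, 0] -> [-49, -24, -23, 0] -> [-49, -24, -23] -> [-23, -24, -49] -> 3
  [41, 33, 47, 47, 7] -> [] -> [] -> [] -> [] -> 0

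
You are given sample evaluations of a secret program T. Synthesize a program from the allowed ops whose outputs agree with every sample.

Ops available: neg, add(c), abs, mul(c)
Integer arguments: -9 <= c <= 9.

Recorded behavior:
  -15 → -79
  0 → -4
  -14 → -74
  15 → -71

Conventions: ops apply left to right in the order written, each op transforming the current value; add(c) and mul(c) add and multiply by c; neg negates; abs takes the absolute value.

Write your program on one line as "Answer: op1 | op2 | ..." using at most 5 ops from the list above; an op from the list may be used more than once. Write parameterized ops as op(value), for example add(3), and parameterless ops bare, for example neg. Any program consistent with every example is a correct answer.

mul(-5) | add(8) | add(-4) | abs | neg

Check, running the answer program on each example:
  -15 -> 75 -> 83 -> 79 -> 79 -> -79
  0 -> 0 -> 8 -> 4 -> 4 -> -4
  -14 -> 70 -> 78 -> 74 -> 74 -> -74
  15 -> -75 -> -67 -> -71 -> 71 -> -71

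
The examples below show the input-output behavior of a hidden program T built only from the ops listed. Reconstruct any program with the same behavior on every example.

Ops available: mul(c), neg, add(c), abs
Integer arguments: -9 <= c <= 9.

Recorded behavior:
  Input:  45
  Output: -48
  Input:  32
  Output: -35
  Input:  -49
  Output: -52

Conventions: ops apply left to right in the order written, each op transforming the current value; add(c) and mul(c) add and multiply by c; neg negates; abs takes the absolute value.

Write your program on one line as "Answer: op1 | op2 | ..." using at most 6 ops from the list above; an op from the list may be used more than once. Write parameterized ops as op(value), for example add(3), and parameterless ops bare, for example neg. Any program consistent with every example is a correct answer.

abs | add(-7) | add(6) | add(4) | neg

Check, running the answer program on each example:
  45 -> 45 -> 38 -> 44 -> 48 -> -48
  32 -> 32 -> 25 -> 31 -> 35 -> -35
  -49 -> 49 -> 42 -> 48 -> 52 -> -52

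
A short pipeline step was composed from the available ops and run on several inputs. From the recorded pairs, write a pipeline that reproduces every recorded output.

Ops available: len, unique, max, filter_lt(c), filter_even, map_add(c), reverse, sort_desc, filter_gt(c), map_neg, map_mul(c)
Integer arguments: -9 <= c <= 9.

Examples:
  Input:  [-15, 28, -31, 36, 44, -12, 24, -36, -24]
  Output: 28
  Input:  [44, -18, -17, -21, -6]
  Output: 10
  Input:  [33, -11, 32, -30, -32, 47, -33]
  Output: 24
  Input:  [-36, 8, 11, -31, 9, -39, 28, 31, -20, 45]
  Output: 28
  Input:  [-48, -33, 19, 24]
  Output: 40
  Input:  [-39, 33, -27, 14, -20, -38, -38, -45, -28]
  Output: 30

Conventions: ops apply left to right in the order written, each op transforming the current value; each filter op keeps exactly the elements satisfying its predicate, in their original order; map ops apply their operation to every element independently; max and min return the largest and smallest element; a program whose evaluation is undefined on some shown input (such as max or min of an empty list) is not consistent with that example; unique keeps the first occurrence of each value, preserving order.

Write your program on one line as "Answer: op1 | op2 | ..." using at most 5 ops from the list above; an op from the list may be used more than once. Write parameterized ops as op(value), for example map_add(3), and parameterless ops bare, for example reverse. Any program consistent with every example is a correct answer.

filter_even | map_add(8) | map_neg | filter_gt(3) | max

Check, running the answer program on each example:
  [-15, 28, -31, 36, 44, -12, 24, -36, -24] -> [28, 36, 44, -12, 24, -36, -24] -> [36, 44, 52, -4, 32, -28, -16] -> [-36, -44, -52, 4, -32, 28, 16] -> [4, 28, 16] -> 28
  [44, -18, -17, -21, -6] -> [44, -18, -6] -> [52, -10, 2] -> [-52, 10, -2] -> [10] -> 10
  [33, -11, 32, -30, -32, 47, -33] -> [32, -30, -32] -> [40, -22, -24] -> [-40, 22, 24] -> [22, 24] -> 24
  [-36, 8, 11, -31, 9, -39, 28, 31, -20, 45] -> [-36, 8, 28, -20] -> [-28, 16, 36, -12] -> [28, -16, -36, 12] -> [28, 12] -> 28
  [-48, -33, 19, 24] -> [-48, 24] -> [-40, 32] -> [40, -32] -> [40] -> 40
  [-39, 33, -27, 14, -20, -38, -38, -45, -28] -> [14, -20, -38, -38, -28] -> [22, -12, -30, -30, -20] -> [-22, 12, 30, 30, 20] -> [12, 30, 30, 20] -> 30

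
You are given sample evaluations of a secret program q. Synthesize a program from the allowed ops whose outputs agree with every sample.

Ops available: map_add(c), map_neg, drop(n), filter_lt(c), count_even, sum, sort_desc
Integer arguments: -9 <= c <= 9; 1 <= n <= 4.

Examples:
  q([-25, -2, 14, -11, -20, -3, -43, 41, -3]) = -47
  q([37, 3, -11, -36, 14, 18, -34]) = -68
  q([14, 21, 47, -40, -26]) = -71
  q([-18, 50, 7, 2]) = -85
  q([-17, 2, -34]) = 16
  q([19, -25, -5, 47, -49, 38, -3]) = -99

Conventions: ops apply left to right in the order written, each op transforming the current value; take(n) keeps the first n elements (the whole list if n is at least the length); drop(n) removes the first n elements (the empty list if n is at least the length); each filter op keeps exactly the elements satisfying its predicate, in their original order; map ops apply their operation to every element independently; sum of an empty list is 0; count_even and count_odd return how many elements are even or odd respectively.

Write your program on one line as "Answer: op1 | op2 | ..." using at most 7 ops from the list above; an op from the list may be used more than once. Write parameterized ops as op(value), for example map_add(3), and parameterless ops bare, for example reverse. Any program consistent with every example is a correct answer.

map_add(8) | sort_desc | map_neg | map_add(-3) | sort_desc | sum

Check, running the answer program on each example:
  [-25, -2, 14, -11, -20, -3, -43, 41, -3] -> [-17, 6, 22, -3, -12, 5, -35, 49, 5] -> [49, 22, 6, 5, 5, -3, -12, -17, -35] -> [-49, -22, -6, -5, -5, 3, 12, 17, 35] -> [-52, -25, -9, -8, -8, 0, 9, 14, 32] -> [32, 14, 9, 0, -8, -8, -9, -25, -52] -> -47
  [37, 3, -11, -36, 14, 18, -34] -> [45, 11, -3, -28, 22, 26, -26] -> [45, 26, 22, 11, -3, -26, -28] -> [-45, -26, -22, -11, 3, 26, 28] -> [-48, -29, -25, -14, 0, 23, 25] -> [25, 23, 0, -14, -25, -29, -48] -> -68
  [14, 21, 47, -40, -26] -> [22, 29, 55, -32, -18] -> [55, 29, 22, -18, -32] -> [-55, -29, -22, 18, 32] -> [-58, -32, -25, 15, 29] -> [29, 15, -25, -32, -58] -> -71
  [-18, 50, 7, 2] -> [-10, 58, 15, 10] -> [58, 15, 10, -10] -> [-58, -15, -10, 10] -> [-61, -18, -13, 7] -> [7, -13, -18, -61] -> -85
  [-17, 2, -34] -> [-9, 10, -26] -> [10, -9, -26] -> [-10, 9, 26] -> [-13, 6, 23] -> [23, 6, -13] -> 16
  [19, -25, -5, 47, -49, 38, -3] -> [27, -17, 3, 55, -41, 46, 5] -> [55, 46, 27, 5, 3, -17, -41] -> [-55, -46, -27, -5, -3, 17, 41] -> [-58, -49, -30, -8, -6, 14, 38] -> [38, 14, -6, -8, -30, -49, -58] -> -99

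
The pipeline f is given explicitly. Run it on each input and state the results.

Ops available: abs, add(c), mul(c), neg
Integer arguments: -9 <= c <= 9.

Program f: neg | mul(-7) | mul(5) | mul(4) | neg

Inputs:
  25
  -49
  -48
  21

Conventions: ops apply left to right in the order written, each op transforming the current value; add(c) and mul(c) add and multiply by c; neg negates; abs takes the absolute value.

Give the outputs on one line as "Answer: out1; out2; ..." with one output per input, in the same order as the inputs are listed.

Execution, op by op:
  25 -> -25 -> 175 -> 875 -> 3500 -> -3500
  -49 -> 49 -> -343 -> -1715 -> -6860 -> 6860
  -48 -> 48 -> -336 -> -1680 -> -6720 -> 6720
  21 -> -21 -> 147 -> 735 -> 2940 -> -2940

-3500; 6860; 6720; -2940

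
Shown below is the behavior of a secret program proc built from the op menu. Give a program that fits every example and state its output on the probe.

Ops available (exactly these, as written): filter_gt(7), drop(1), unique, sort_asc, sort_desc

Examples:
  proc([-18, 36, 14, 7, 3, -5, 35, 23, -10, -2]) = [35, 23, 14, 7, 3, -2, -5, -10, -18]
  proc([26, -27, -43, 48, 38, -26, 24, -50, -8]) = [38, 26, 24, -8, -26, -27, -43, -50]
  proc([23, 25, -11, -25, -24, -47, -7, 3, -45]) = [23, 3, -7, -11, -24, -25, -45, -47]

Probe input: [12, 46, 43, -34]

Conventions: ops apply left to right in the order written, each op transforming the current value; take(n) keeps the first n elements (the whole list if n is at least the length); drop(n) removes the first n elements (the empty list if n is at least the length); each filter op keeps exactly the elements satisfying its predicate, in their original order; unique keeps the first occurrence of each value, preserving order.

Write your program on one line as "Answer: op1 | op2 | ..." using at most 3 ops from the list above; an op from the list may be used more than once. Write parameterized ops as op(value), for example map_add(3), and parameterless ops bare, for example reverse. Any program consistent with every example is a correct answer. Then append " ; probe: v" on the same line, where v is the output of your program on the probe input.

sort_desc | drop(1) ; probe: [43, 12, -34]

Check, running the answer program on each example:
  [-18, 36, 14, 7, 3, -5, 35, 23, -10, -2] -> [36, 35, 23, 14, 7, 3, -2, -5, -10, -18] -> [35, 23, 14, 7, 3, -2, -5, -10, -18]
  [26, -27, -43, 48, 38, -26, 24, -50, -8] -> [48, 38, 26, 24, -8, -26, -27, -43, -50] -> [38, 26, 24, -8, -26, -27, -43, -50]
  [23, 25, -11, -25, -24, -47, -7, 3, -45] -> [25, 23, 3, -7, -11, -24, -25, -45, -47] -> [23, 3, -7, -11, -24, -25, -45, -47]
  probe: [12, 46, 43, -34] -> [46, 43, 12, -34] -> [43, 12, -34]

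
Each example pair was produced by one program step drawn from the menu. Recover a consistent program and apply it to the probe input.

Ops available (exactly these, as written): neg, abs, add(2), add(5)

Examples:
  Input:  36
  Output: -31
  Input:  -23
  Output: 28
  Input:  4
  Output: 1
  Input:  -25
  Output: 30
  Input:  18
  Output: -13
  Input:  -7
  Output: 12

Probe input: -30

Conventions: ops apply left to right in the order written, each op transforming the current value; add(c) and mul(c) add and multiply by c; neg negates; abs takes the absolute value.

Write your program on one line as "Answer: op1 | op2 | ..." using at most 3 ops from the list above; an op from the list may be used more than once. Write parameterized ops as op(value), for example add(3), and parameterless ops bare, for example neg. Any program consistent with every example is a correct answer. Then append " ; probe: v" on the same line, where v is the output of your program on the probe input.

neg | add(5) ; probe: 35

Check, running the answer program on each example:
  36 -> -36 -> -31
  -23 -> 23 -> 28
  4 -> -4 -> 1
  -25 -> 25 -> 30
  18 -> -18 -> -13
  -7 -> 7 -> 12
  probe: -30 -> 30 -> 35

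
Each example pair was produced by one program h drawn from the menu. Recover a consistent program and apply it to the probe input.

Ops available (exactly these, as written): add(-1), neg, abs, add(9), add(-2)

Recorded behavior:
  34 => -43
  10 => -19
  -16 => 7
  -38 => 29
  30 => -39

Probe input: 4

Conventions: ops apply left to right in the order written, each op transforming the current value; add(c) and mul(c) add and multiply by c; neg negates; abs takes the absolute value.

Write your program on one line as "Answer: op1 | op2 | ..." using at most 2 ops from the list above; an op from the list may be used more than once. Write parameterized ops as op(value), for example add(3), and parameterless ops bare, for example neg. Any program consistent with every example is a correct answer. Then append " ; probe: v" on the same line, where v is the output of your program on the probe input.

add(9) | neg ; probe: -13

Check, running the answer program on each example:
  34 -> 43 -> -43
  10 -> 19 -> -19
  -16 -> -7 -> 7
  -38 -> -29 -> 29
  30 -> 39 -> -39
  probe: 4 -> 13 -> -13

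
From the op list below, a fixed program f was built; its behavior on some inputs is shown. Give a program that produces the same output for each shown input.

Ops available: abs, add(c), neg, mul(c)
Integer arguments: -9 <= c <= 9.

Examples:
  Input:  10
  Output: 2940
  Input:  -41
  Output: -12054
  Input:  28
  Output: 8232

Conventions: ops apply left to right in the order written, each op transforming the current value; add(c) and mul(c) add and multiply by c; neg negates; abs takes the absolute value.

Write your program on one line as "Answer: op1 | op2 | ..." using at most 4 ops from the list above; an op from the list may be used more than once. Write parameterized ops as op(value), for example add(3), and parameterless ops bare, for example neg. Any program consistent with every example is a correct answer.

mul(7) | mul(6) | neg | mul(-7)

Check, running the answer program on each example:
  10 -> 70 -> 420 -> -420 -> 2940
  -41 -> -287 -> -1722 -> 1722 -> -12054
  28 -> 196 -> 1176 -> -1176 -> 8232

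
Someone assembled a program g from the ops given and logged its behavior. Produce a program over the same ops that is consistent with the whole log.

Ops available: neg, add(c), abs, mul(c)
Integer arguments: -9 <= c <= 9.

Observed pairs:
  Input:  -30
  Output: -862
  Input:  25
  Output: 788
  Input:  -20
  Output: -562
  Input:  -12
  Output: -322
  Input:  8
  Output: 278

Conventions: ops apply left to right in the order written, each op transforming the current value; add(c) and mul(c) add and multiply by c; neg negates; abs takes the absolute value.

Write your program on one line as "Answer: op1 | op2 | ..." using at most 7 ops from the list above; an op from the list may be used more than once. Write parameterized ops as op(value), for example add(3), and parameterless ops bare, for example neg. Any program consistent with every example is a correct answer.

mul(6) | neg | add(-8) | mul(5) | neg | add(-2)

Check, running the answer program on each example:
  -30 -> -180 -> 180 -> 172 -> 860 -> -860 -> -862
  25 -> 150 -> -150 -> -158 -> -790 -> 790 -> 788
  -20 -> -120 -> 120 -> 112 -> 560 -> -560 -> -562
  -12 -> -72 -> 72 -> 64 -> 320 -> -320 -> -322
  8 -> 48 -> -48 -> -56 -> -280 -> 280 -> 278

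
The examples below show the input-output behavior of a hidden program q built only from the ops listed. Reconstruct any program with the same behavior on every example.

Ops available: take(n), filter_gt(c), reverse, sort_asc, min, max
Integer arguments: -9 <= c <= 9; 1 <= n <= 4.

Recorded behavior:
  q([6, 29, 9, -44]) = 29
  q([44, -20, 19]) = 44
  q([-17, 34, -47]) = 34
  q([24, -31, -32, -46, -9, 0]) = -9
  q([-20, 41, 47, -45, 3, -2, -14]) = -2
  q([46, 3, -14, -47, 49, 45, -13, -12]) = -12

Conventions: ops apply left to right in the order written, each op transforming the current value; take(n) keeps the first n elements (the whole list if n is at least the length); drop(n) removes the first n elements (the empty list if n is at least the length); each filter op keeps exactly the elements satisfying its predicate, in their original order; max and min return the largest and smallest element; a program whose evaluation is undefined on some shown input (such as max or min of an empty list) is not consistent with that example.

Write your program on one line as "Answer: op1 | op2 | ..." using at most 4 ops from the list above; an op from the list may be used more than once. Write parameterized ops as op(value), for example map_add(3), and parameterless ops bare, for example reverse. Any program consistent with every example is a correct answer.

sort_asc | take(4) | max

Check, running the answer program on each example:
  [6, 29, 9, -44] -> [-44, 6, 9, 29] -> [-44, 6, 9, 29] -> 29
  [44, -20, 19] -> [-20, 19, 44] -> [-20, 19, 44] -> 44
  [-17, 34, -47] -> [-47, -17, 34] -> [-47, -17, 34] -> 34
  [24, -31, -32, -46, -9, 0] -> [-46, -32, -31, -9, 0, 24] -> [-46, -32, -31, -9] -> -9
  [-20, 41, 47, -45, 3, -2, -14] -> [-45, -20, -14, -2, 3, 41, 47] -> [-45, -20, -14, -2] -> -2
  [46, 3, -14, -47, 49, 45, -13, -12] -> [-47, -14, -13, -12, 3, 45, 46, 49] -> [-47, -14, -13, -12] -> -12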